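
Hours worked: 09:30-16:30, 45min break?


6h 15m (375 minutes)

Total time = (16×60+30) - (9×60+30)
= 990 - 570 = 420 min
Minus break: 420 - 45 = 375 min
= 6h 15m


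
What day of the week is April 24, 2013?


Zeller's congruence:
q=24, m=4, k=13, j=20
h = (24 + ⌊13×5/5⌋ + 13 + ⌊13/4⌋ + ⌊20/4⌋ - 2×20) mod 7
= (24 + 13 + 13 + 3 + 5 - 40) mod 7
= 18 mod 7 = 4
h=4 → Wednesday

Wednesday


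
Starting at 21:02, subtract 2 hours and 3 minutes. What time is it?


18:59

Start: 1262 minutes from midnight
Subtract: 123 minutes
Remaining: 1262 - 123 = 1139
Hours: 18, Minutes: 59


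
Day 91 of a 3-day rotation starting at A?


Shift A

Shifts: A, B, C
Start: A (index 0)
Day 91: (0 + 91 - 1) mod 3
= 90 mod 3
= 0
Index 0 → shift A


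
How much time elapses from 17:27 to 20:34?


End time in minutes: 20×60 + 34 = 1234
Start time in minutes: 17×60 + 27 = 1047
Difference = 1234 - 1047 = 187 minutes
= 3 hours 7 minutes

3h 7m


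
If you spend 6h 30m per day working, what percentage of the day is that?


27.1%

Time: 390 minutes
Day: 1440 minutes
Percentage = (390/1440) × 100 ≈ 27.1%


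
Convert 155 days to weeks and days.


Weeks: 155 ÷ 7 = 22 remainder 1

22 weeks 1 days


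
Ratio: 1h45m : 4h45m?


Duration 1: 105 minutes
Duration 2: 285 minutes
Ratio = 105:285
GCD = 15
Simplified = 7:19
As a decimal: 7/19 ≈ 0.37

7:19 (0.37)


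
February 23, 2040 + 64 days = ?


Start: February 23, 2040
Add 64 days
February 23 → March 1: 29 - 23 + 1 = 7 days (64 - 7 = 57 left)
March 1 → April 1: 31 - 1 + 1 = 31 days (57 - 31 = 26 left)
April 1 + 26 = April 27, 2040

April 27, 2040


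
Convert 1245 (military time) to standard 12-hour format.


12:45 PM

Hour: 12
12 → 12 PM (noon)


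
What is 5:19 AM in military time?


Input: 5:19 AM
AM hour stays: 5

05:19


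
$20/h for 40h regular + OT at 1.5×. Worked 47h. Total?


Regular: 40h × $20 = $800.00
Overtime: 47 - 40 = 7h
OT pay: 7h × $20 × 1.5 = $210.00
Total = $800.00 + $210.00 = $1010.00

$1010.00


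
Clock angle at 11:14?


Hour hand = 11×30 + 14×0.5 = 337.0°
Minute hand = 14×6 = 84°
Difference = |337.0 - 84| = 253.0°
Since > 180°: 360 - 253.0 = 107.0°

107.0°


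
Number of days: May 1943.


Month: May (month 5)
May has 31 days

31 days


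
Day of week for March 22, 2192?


Thursday

Zeller's congruence:
q=22, m=3, k=92, j=21
h = (22 + ⌊13×4/5⌋ + 92 + ⌊92/4⌋ + ⌊21/4⌋ - 2×21) mod 7
= (22 + 10 + 92 + 23 + 5 - 42) mod 7
= 110 mod 7 = 5
h=5 → Thursday


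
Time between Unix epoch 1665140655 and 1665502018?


361363 seconds (100.4 hours / 4.18 days)

Difference = 1665502018 - 1665140655 = 361363 seconds
In hours: 361363 / 3600 ≈ 100.4
In days: 361363 / 86400 ≈ 4.18


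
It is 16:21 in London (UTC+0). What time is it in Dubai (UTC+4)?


20:21

Time difference = UTC+4 - UTC+0 = +4 hours
New hour = (16 + 4) mod 24
= 20 mod 24 = 20
Minutes unchanged → 20:21


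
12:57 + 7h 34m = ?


Start: 777 minutes from midnight
Add: 454 minutes
Total: 1231 minutes
Hours: 1231 ÷ 60 = 20 remainder 31

20:31


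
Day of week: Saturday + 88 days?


Start: Saturday (index 5)
(5 + 88) mod 7
= 93 mod 7
= 2
Index 2 → Wednesday

Wednesday


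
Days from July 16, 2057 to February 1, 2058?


From July 16, 2057 to February 1, 2058
Rest of July 2057: 31 - 16 = 15
Full months: August 31, September 30, October 31, November 30, December 31, January 31
Days into February 2058: 1
Total = 15 + 31 + 30 + 31 + 30 + 31 + 31 + 1 = 200 days

200 days


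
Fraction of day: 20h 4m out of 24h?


Total minutes: 20×60 + 4 = 1204
Day = 24×60 = 1440 minutes
Fraction = 1204/1440 ≈ 0.8361
As a percentage: 1204/1440 × 100 ≈ 83.61%

0.8361 (83.61%)


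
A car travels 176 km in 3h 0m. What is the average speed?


Distance: 176 km
Time: 3 hours
Speed = 176 / 3 ≈ 58.7 km/h

58.7 km/h


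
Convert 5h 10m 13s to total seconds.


Hours: 5 × 3600 = 18000
Minutes: 10 × 60 = 600
Seconds: 13
Total = 18000 + 600 + 13 = 18613

18613 seconds


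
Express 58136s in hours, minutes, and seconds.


Hours: 58136 ÷ 3600 = 16 remainder 536
Minutes: 536 ÷ 60 = 8 remainder 56
Seconds: 56

16h 8m 56s


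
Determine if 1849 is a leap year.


Rules: divisible by 4 AND (not by 100 OR by 400)
1849 ÷ 4 = 462 remainder 1 → not divisible by 4
Not divisible by 4 → not a leap year

No


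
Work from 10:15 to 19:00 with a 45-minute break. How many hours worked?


8h 0m (480 minutes)

Total time = (19×60+0) - (10×60+15)
= 1140 - 615 = 525 min
Minus break: 525 - 45 = 480 min
= 8h 0m


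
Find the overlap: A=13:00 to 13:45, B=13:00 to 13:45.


45 minutes

Meeting A: 780-825 (in minutes from midnight)
Meeting B: 780-825
Overlap start = max(780, 780) = 780
Overlap end = min(825, 825) = 825
Overlap = max(0, 825 - 780) = 45 min


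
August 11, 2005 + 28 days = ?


September 8, 2005

Start: August 11, 2005
Add 28 days
August 11 → September 1: 31 - 11 + 1 = 21 days (28 - 21 = 7 left)
September 1 + 7 = September 8, 2005


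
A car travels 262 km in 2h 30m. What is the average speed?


Distance: 262 km
Time: 2h 30m = 150 min = 150/60 = 5/2 hours
Speed = 262 ÷ (5/2) = 262 × 2 / 5 = 524/5 = 104.8 km/h

104.8 km/h


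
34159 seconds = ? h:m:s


9h 29m 19s

Hours: 34159 ÷ 3600 = 9 remainder 1759
Minutes: 1759 ÷ 60 = 29 remainder 19
Seconds: 19


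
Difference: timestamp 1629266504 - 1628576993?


Difference = 1629266504 - 1628576993 = 689511 seconds
In hours: 689511 / 3600 ≈ 191.5
In days: 689511 / 86400 ≈ 7.98

689511 seconds (191.5 hours / 7.98 days)


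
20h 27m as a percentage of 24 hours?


0.8521 (85.21%)

Total minutes: 20×60 + 27 = 1227
Day = 24×60 = 1440 minutes
Fraction = 1227/1440 ≈ 0.8521
As a percentage: 1227/1440 × 100 ≈ 85.21%


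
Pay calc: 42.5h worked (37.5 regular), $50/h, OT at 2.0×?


$2375.00

Regular: 37.5h × $50 = $1875.00
Overtime: 42.5 - 37.5 = 5.0h
OT pay: 5.0h × $50 × 2.0 = $500.00
Total = $1875.00 + $500.00 = $2375.00


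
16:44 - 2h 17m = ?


14:27

Start: 1004 minutes from midnight
Subtract: 137 minutes
Remaining: 1004 - 137 = 867
Hours: 14, Minutes: 27


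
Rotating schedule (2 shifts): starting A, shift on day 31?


Shift A

Shifts: A, B
Start: A (index 0)
Day 31: (0 + 31 - 1) mod 2
= 30 mod 2
= 0
Index 0 → shift A


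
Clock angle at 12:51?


79.5°

Hour hand (12 ≡ 0 on the dial): 0×30 + 51×0.5 = 25.5°
Minute hand = 51×6 = 306°
Difference = |25.5 - 306| = 280.5°
Since > 180°: 360 - 280.5 = 79.5°


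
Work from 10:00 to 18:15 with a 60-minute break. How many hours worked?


Total time = (18×60+15) - (10×60+0)
= 1095 - 600 = 495 min
Minus break: 495 - 60 = 435 min
= 7h 15m

7h 15m (435 minutes)


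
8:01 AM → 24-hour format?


08:01

Input: 8:01 AM
AM hour stays: 8


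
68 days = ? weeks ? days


9 weeks 5 days

Weeks: 68 ÷ 7 = 9 remainder 5


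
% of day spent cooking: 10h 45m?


Time: 645 minutes
Day: 1440 minutes
Percentage = (645/1440) × 100 ≈ 44.8%

44.8%


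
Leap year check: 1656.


Yes

Rules: divisible by 4 AND (not by 100 OR by 400)
1656 ÷ 4 = 414 exactly → divisible by 4
1656 ÷ 100 = 16 remainder 56 → not divisible by 100
Divisible by 4 but not by 100 → leap year


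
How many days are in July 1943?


Month: July (month 7)
July has 31 days

31 days


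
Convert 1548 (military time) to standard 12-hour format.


Hour: 15
15 - 12 = 3 → PM

3:48 PM


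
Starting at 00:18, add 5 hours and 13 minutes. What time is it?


Start: 18 minutes from midnight
Add: 313 minutes
Total: 331 minutes
Hours: 331 ÷ 60 = 5 remainder 31

05:31


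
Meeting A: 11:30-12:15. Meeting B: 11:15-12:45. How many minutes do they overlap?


45 minutes

Meeting A: 690-735 (in minutes from midnight)
Meeting B: 675-765
Overlap start = max(690, 675) = 690
Overlap end = min(735, 765) = 735
Overlap = max(0, 735 - 690) = 45 min


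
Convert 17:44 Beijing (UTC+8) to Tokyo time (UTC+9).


Time difference = UTC+9 - UTC+8 = +1 hours
New hour = (17 + 1) mod 24
= 18 mod 24 = 18
Minutes unchanged → 18:44

18:44


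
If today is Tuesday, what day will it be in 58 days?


Start: Tuesday (index 1)
(1 + 58) mod 7
= 59 mod 7
= 3
Index 3 → Thursday

Thursday


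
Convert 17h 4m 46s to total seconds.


Hours: 17 × 3600 = 61200
Minutes: 4 × 60 = 240
Seconds: 46
Total = 61200 + 240 + 46 = 61486

61486 seconds


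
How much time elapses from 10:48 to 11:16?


End time in minutes: 11×60 + 16 = 676
Start time in minutes: 10×60 + 48 = 648
Difference = 676 - 648 = 28 minutes
= 0 hours 28 minutes

0h 28m


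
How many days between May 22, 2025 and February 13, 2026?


From May 22, 2025 to February 13, 2026
Rest of May 2025: 31 - 22 = 9
Full months: June 30, July 31, August 31, September 30, October 31, November 30, December 31, January 31
Days into February 2026: 13
Total = 9 + 30 + 31 + 31 + 30 + 31 + 30 + 31 + 31 + 13 = 267 days

267 days


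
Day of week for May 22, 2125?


Tuesday

Zeller's congruence:
q=22, m=5, k=25, j=21
h = (22 + ⌊13×6/5⌋ + 25 + ⌊25/4⌋ + ⌊21/4⌋ - 2×21) mod 7
= (22 + 15 + 25 + 6 + 5 - 42) mod 7
= 31 mod 7 = 3
h=3 → Tuesday


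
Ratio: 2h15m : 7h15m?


Duration 1: 135 minutes
Duration 2: 435 minutes
Ratio = 135:435
GCD = 15
Simplified = 9:29
As a decimal: 9/29 ≈ 0.31

9:29 (0.31)


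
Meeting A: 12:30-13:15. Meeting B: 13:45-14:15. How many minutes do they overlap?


Meeting A: 750-795 (in minutes from midnight)
Meeting B: 825-855
Overlap start = max(750, 825) = 825
Overlap end = min(795, 855) = 795
Overlap = max(0, 795 - 825) = 0 min

0 minutes


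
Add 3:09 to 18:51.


22:00

Start: 1131 minutes from midnight
Add: 189 minutes
Total: 1320 minutes
Hours: 1320 ÷ 60 = 22 remainder 0


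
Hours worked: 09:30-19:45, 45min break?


Total time = (19×60+45) - (9×60+30)
= 1185 - 570 = 615 min
Minus break: 615 - 45 = 570 min
= 9h 30m

9h 30m (570 minutes)


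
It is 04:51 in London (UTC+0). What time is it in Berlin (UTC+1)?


05:51

Time difference = UTC+1 - UTC+0 = +1 hours
New hour = (4 + 1) mod 24
= 5 mod 24 = 5
Minutes unchanged → 05:51


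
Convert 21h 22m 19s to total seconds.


Hours: 21 × 3600 = 75600
Minutes: 22 × 60 = 1320
Seconds: 19
Total = 75600 + 1320 + 19 = 76939

76939 seconds


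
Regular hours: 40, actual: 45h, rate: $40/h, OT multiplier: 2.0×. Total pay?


$2000.00

Regular: 40h × $40 = $1600.00
Overtime: 45 - 40 = 5h
OT pay: 5h × $40 × 2.0 = $400.00
Total = $1600.00 + $400.00 = $2000.00


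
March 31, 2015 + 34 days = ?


Start: March 31, 2015
Add 34 days
March 31 → April 1: 31 - 31 + 1 = 1 days (34 - 1 = 33 left)
April 1 → May 1: 30 - 1 + 1 = 30 days (33 - 30 = 3 left)
May 1 + 3 = May 4, 2015

May 4, 2015


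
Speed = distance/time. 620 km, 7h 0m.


88.6 km/h

Distance: 620 km
Time: 7 hours
Speed = 620 / 7 ≈ 88.6 km/h


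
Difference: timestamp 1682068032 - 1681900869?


Difference = 1682068032 - 1681900869 = 167163 seconds
In hours: 167163 / 3600 ≈ 46.4
In days: 167163 / 86400 ≈ 1.93

167163 seconds (46.4 hours / 1.93 days)


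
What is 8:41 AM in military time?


08:41

Input: 8:41 AM
AM hour stays: 8


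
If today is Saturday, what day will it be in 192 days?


Tuesday

Start: Saturday (index 5)
(5 + 192) mod 7
= 197 mod 7
= 1
Index 1 → Tuesday


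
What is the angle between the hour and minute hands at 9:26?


127.0°

Hour hand = 9×30 + 26×0.5 = 283.0°
Minute hand = 26×6 = 156°
Difference = |283.0 - 156| = 127.0°


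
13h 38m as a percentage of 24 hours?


Total minutes: 13×60 + 38 = 818
Day = 24×60 = 1440 minutes
Fraction = 818/1440 ≈ 0.5681
As a percentage: 818/1440 × 100 ≈ 56.81%

0.5681 (56.81%)


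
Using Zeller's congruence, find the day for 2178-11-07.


Zeller's congruence:
q=7, m=11, k=78, j=21
h = (7 + ⌊13×12/5⌋ + 78 + ⌊78/4⌋ + ⌊21/4⌋ - 2×21) mod 7
= (7 + 31 + 78 + 19 + 5 - 42) mod 7
= 98 mod 7 = 0
h=0 → Saturday

Saturday


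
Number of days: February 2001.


28 days

Month: February (month 2)
February: 28 or 29 (leap year)
2001 leap year? No


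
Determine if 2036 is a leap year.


Yes

Rules: divisible by 4 AND (not by 100 OR by 400)
2036 ÷ 4 = 509 exactly → divisible by 4
2036 ÷ 100 = 20 remainder 36 → not divisible by 100
Divisible by 4 but not by 100 → leap year


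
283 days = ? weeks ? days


40 weeks 3 days

Weeks: 283 ÷ 7 = 40 remainder 3


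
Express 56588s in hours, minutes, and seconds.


15h 43m 8s

Hours: 56588 ÷ 3600 = 15 remainder 2588
Minutes: 2588 ÷ 60 = 43 remainder 8
Seconds: 8


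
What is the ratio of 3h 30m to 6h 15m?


Duration 1: 210 minutes
Duration 2: 375 minutes
Ratio = 210:375
GCD = 15
Simplified = 14:25
As a decimal: 14/25 = 0.56

14:25 (0.56)


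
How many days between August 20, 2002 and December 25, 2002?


127 days

From August 20, 2002 to December 25, 2002
Rest of August 2002: 31 - 20 = 11
Full months: September 30, October 31, November 30
Days into December 2002: 25
Total = 11 + 30 + 31 + 30 + 25 = 127 days


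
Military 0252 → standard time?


Hour: 2
2 < 12 → AM

2:52 AM


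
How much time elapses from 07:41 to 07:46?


End time in minutes: 7×60 + 46 = 466
Start time in minutes: 7×60 + 41 = 461
Difference = 466 - 461 = 5 minutes
= 0 hours 5 minutes

0h 5m


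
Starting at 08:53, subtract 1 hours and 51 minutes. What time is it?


07:02

Start: 533 minutes from midnight
Subtract: 111 minutes
Remaining: 533 - 111 = 422
Hours: 7, Minutes: 2


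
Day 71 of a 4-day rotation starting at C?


Shifts: A, B, C, D
Start: C (index 2)
Day 71: (2 + 71 - 1) mod 4
= 72 mod 4
= 0
Index 0 → shift A

Shift A


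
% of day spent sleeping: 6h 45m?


Time: 405 minutes
Day: 1440 minutes
Percentage = (405/1440) × 100 ≈ 28.1%

28.1%


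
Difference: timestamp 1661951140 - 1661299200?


651940 seconds (181.1 hours / 7.55 days)

Difference = 1661951140 - 1661299200 = 651940 seconds
In hours: 651940 / 3600 ≈ 181.1
In days: 651940 / 86400 ≈ 7.55


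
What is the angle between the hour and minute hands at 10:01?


Hour hand = 10×30 + 1×0.5 = 300.5°
Minute hand = 1×6 = 6°
Difference = |300.5 - 6| = 294.5°
Since > 180°: 360 - 294.5 = 65.5°

65.5°


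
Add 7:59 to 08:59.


16:58

Start: 539 minutes from midnight
Add: 479 minutes
Total: 1018 minutes
Hours: 1018 ÷ 60 = 16 remainder 58


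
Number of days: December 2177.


31 days

Month: December (month 12)
December has 31 days


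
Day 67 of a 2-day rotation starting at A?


Shifts: A, B
Start: A (index 0)
Day 67: (0 + 67 - 1) mod 2
= 66 mod 2
= 0
Index 0 → shift A

Shift A


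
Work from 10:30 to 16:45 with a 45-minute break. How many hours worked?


Total time = (16×60+45) - (10×60+30)
= 1005 - 630 = 375 min
Minus break: 375 - 45 = 330 min
= 5h 30m

5h 30m (330 minutes)


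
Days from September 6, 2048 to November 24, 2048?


From September 6, 2048 to November 24, 2048
Rest of September 2048: 30 - 6 = 24
Full months: October 31
Days into November 2048: 24
Total = 24 + 31 + 24 = 79 days

79 days


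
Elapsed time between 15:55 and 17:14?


1h 19m

End time in minutes: 17×60 + 14 = 1034
Start time in minutes: 15×60 + 55 = 955
Difference = 1034 - 955 = 79 minutes
= 1 hours 19 minutes


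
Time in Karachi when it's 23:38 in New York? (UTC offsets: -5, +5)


Time difference = UTC+5 - UTC-5 = +10 hours
New hour = (23 + 10) mod 24
= 33 mod 24 = 9
Minutes unchanged → 09:38; 33 ≥ 24 → next day

09:38 (next day)


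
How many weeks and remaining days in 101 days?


Weeks: 101 ÷ 7 = 14 remainder 3

14 weeks 3 days


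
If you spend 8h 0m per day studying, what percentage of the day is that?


33.3%

Time: 480 minutes
Day: 1440 minutes
Percentage = (480/1440) × 100 ≈ 33.3%


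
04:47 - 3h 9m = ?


01:38

Start: 287 minutes from midnight
Subtract: 189 minutes
Remaining: 287 - 189 = 98
Hours: 1, Minutes: 38


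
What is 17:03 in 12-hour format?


Hour: 17
17 - 12 = 5 → PM

5:03 PM


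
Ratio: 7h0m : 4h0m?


7:4 (1.75)

Duration 1: 420 minutes
Duration 2: 240 minutes
Ratio = 420:240
GCD = 60
Simplified = 7:4
As a decimal: 7/4 = 1.75


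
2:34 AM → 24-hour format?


02:34

Input: 2:34 AM
AM hour stays: 2


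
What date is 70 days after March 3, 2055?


Start: March 3, 2055
Add 70 days
March 3 → April 1: 31 - 3 + 1 = 29 days (70 - 29 = 41 left)
April 1 → May 1: 30 - 1 + 1 = 30 days (41 - 30 = 11 left)
May 1 + 11 = May 12, 2055

May 12, 2055


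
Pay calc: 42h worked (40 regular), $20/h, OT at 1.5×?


$860.00

Regular: 40h × $20 = $800.00
Overtime: 42 - 40 = 2h
OT pay: 2h × $20 × 1.5 = $60.00
Total = $800.00 + $60.00 = $860.00


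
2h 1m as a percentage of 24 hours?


0.0840 (8.40%)

Total minutes: 2×60 + 1 = 121
Day = 24×60 = 1440 minutes
Fraction = 121/1440 ≈ 0.0840
As a percentage: 121/1440 × 100 ≈ 8.40%


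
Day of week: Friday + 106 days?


Saturday

Start: Friday (index 4)
(4 + 106) mod 7
= 110 mod 7
= 5
Index 5 → Saturday


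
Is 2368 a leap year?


Yes

Rules: divisible by 4 AND (not by 100 OR by 400)
2368 ÷ 4 = 592 exactly → divisible by 4
2368 ÷ 100 = 23 remainder 68 → not divisible by 100
Divisible by 4 but not by 100 → leap year


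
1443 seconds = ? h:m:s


0h 24m 3s

Hours: 1443 ÷ 3600 = 0 remainder 1443
Minutes: 1443 ÷ 60 = 24 remainder 3
Seconds: 3


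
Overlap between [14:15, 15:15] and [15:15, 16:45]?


Meeting A: 855-915 (in minutes from midnight)
Meeting B: 915-1005
Overlap start = max(855, 915) = 915
Overlap end = min(915, 1005) = 915
Overlap = max(0, 915 - 915) = 0 min

0 minutes


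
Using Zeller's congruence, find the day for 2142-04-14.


Zeller's congruence:
q=14, m=4, k=42, j=21
h = (14 + ⌊13×5/5⌋ + 42 + ⌊42/4⌋ + ⌊21/4⌋ - 2×21) mod 7
= (14 + 13 + 42 + 10 + 5 - 42) mod 7
= 42 mod 7 = 0
h=0 → Saturday

Saturday


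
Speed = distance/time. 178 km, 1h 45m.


101.7 km/h

Distance: 178 km
Time: 1h 45m = 105 min = 105/60 = 7/4 hours
Speed = 178 ÷ (7/4) = 178 × 4 / 7 = 712/7 ≈ 101.7 km/h


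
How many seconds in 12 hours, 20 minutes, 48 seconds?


44448 seconds

Hours: 12 × 3600 = 43200
Minutes: 20 × 60 = 1200
Seconds: 48
Total = 43200 + 1200 + 48 = 44448


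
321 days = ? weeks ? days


Weeks: 321 ÷ 7 = 45 remainder 6

45 weeks 6 days


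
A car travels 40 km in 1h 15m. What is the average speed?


32.0 km/h

Distance: 40 km
Time: 1h 15m = 75 min = 75/60 = 5/4 hours
Speed = 40 ÷ (5/4) = 40 × 4 / 5 = 160/5 = 32.0 km/h


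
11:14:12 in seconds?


Hours: 11 × 3600 = 39600
Minutes: 14 × 60 = 840
Seconds: 12
Total = 39600 + 840 + 12 = 40452

40452 seconds


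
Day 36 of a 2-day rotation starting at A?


Shift B

Shifts: A, B
Start: A (index 0)
Day 36: (0 + 36 - 1) mod 2
= 35 mod 2
= 1
Index 1 → shift B


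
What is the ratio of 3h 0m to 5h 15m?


Duration 1: 180 minutes
Duration 2: 315 minutes
Ratio = 180:315
GCD = 45
Simplified = 4:7
As a decimal: 4/7 ≈ 0.57

4:7 (0.57)


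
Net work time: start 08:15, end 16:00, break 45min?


7h 0m (420 minutes)

Total time = (16×60+0) - (8×60+15)
= 960 - 495 = 465 min
Minus break: 465 - 45 = 420 min
= 7h 0m


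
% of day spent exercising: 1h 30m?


Time: 90 minutes
Day: 1440 minutes
Percentage = (90/1440) × 100 ≈ 6.3%

6.3%


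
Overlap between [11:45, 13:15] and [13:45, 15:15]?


Meeting A: 705-795 (in minutes from midnight)
Meeting B: 825-915
Overlap start = max(705, 825) = 825
Overlap end = min(795, 915) = 795
Overlap = max(0, 795 - 825) = 0 min

0 minutes


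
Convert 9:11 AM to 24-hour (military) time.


09:11

Input: 9:11 AM
AM hour stays: 9


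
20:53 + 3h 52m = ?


00:45 (next day)

Start: 1253 minutes from midnight
Add: 232 minutes
Total: 1485 minutes
Hours: 1485 ÷ 60 = 24 remainder 45
24 ≥ 24 → 24 - 24 = 0 (next day)


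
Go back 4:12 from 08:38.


Start: 518 minutes from midnight
Subtract: 252 minutes
Remaining: 518 - 252 = 266
Hours: 4, Minutes: 26

04:26


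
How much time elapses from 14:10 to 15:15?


End time in minutes: 15×60 + 15 = 915
Start time in minutes: 14×60 + 10 = 850
Difference = 915 - 850 = 65 minutes
= 1 hours 5 minutes

1h 5m


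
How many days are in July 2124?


31 days

Month: July (month 7)
July has 31 days


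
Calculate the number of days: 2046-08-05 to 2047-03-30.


From August 5, 2046 to March 30, 2047
Rest of August 2046: 31 - 5 = 26
Full months: September 30, October 31, November 30, December 31, January 31, February 2047 28
Days into March 2047: 30
Total = 26 + 30 + 31 + 30 + 31 + 31 + 28 + 30 = 237 days

237 days


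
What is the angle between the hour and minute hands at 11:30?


165.0°

Hour hand = 11×30 + 30×0.5 = 345.0°
Minute hand = 30×6 = 180°
Difference = |345.0 - 180| = 165.0°


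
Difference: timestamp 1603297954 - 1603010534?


287420 seconds (79.8 hours / 3.33 days)

Difference = 1603297954 - 1603010534 = 287420 seconds
In hours: 287420 / 3600 ≈ 79.8
In days: 287420 / 86400 ≈ 3.33


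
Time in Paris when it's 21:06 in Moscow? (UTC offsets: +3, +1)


19:06

Time difference = UTC+1 - UTC+3 = -2 hours
New hour = (21 -2) mod 24
= 19 mod 24 = 19
Minutes unchanged → 19:06


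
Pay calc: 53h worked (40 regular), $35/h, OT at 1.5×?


Regular: 40h × $35 = $1400.00
Overtime: 53 - 40 = 13h
OT pay: 13h × $35 × 1.5 = $682.50
Total = $1400.00 + $682.50 = $2082.50

$2082.50


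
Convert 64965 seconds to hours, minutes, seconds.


18h 2m 45s

Hours: 64965 ÷ 3600 = 18 remainder 165
Minutes: 165 ÷ 60 = 2 remainder 45
Seconds: 45


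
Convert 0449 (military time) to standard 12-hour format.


Hour: 4
4 < 12 → AM

4:49 AM


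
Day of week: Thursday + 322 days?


Start: Thursday (index 3)
(3 + 322) mod 7
= 325 mod 7
= 3
Index 3 → Thursday

Thursday


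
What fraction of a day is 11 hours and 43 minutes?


0.4882 (48.82%)

Total minutes: 11×60 + 43 = 703
Day = 24×60 = 1440 minutes
Fraction = 703/1440 ≈ 0.4882
As a percentage: 703/1440 × 100 ≈ 48.82%


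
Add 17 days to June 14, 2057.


July 1, 2057

Start: June 14, 2057
Add 17 days
June 14 → July 1: 30 - 14 + 1 = 17 days (17 - 17 = 0 left)
Land exactly on July 1, 2057


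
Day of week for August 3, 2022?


Zeller's congruence:
q=3, m=8, k=22, j=20
h = (3 + ⌊13×9/5⌋ + 22 + ⌊22/4⌋ + ⌊20/4⌋ - 2×20) mod 7
= (3 + 23 + 22 + 5 + 5 - 40) mod 7
= 18 mod 7 = 4
h=4 → Wednesday

Wednesday


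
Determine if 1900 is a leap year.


No

Rules: divisible by 4 AND (not by 100 OR by 400)
1900 ÷ 4 = 475 exactly → divisible by 4
1900 ÷ 100 = 19 exactly → divisible by 100
1900 ÷ 400 = 4 remainder 300 → not divisible by 400
Divisible by 100 but not by 400 → not a leap year


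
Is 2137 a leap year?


Rules: divisible by 4 AND (not by 100 OR by 400)
2137 ÷ 4 = 534 remainder 1 → not divisible by 4
Not divisible by 4 → not a leap year

No


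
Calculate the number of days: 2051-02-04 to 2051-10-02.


240 days

From February 4, 2051 to October 2, 2051
Rest of February 2051: 28 - 4 = 24
Full months: March 31, April 30, May 31, June 30, July 31, August 31, September 30
Days into October 2051: 2
Total = 24 + 31 + 30 + 31 + 30 + 31 + 31 + 30 + 2 = 240 days


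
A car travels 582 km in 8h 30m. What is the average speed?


Distance: 582 km
Time: 8h 30m = 510 min = 510/60 = 17/2 hours
Speed = 582 ÷ (17/2) = 582 × 2 / 17 = 1164/17 ≈ 68.5 km/h

68.5 km/h


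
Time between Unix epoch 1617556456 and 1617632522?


76066 seconds (21.1 hours / 0.88 days)

Difference = 1617632522 - 1617556456 = 76066 seconds
In hours: 76066 / 3600 ≈ 21.1
In days: 76066 / 86400 ≈ 0.88


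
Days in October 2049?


31 days

Month: October (month 10)
October has 31 days


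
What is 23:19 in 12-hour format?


Hour: 23
23 - 12 = 11 → PM

11:19 PM


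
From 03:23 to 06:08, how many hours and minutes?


2h 45m

End time in minutes: 6×60 + 8 = 368
Start time in minutes: 3×60 + 23 = 203
Difference = 368 - 203 = 165 minutes
= 2 hours 45 minutes


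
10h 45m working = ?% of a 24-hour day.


44.8%

Time: 645 minutes
Day: 1440 minutes
Percentage = (645/1440) × 100 ≈ 44.8%


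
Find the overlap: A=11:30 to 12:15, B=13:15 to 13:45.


0 minutes

Meeting A: 690-735 (in minutes from midnight)
Meeting B: 795-825
Overlap start = max(690, 795) = 795
Overlap end = min(735, 825) = 735
Overlap = max(0, 735 - 795) = 0 min


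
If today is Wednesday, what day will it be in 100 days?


Friday

Start: Wednesday (index 2)
(2 + 100) mod 7
= 102 mod 7
= 4
Index 4 → Friday


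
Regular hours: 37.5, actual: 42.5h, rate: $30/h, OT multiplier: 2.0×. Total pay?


Regular: 37.5h × $30 = $1125.00
Overtime: 42.5 - 37.5 = 5.0h
OT pay: 5.0h × $30 × 2.0 = $300.00
Total = $1125.00 + $300.00 = $1425.00

$1425.00


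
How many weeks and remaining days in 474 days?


67 weeks 5 days

Weeks: 474 ÷ 7 = 67 remainder 5


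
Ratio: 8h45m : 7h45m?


35:31 (1.13)

Duration 1: 525 minutes
Duration 2: 465 minutes
Ratio = 525:465
GCD = 15
Simplified = 35:31
As a decimal: 35/31 ≈ 1.13


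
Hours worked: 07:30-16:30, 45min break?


8h 15m (495 minutes)

Total time = (16×60+30) - (7×60+30)
= 990 - 450 = 540 min
Minus break: 540 - 45 = 495 min
= 8h 15m


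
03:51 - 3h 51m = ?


Start: 231 minutes from midnight
Subtract: 231 minutes
Remaining: 231 - 231 = 0
Hours: 0, Minutes: 0

00:00


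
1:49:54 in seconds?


Hours: 1 × 3600 = 3600
Minutes: 49 × 60 = 2940
Seconds: 54
Total = 3600 + 2940 + 54 = 6594

6594 seconds


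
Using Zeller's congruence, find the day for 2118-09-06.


Tuesday

Zeller's congruence:
q=6, m=9, k=18, j=21
h = (6 + ⌊13×10/5⌋ + 18 + ⌊18/4⌋ + ⌊21/4⌋ - 2×21) mod 7
= (6 + 26 + 18 + 4 + 5 - 42) mod 7
= 17 mod 7 = 3
h=3 → Tuesday


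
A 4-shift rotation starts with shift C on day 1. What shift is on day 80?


Shifts: A, B, C, D
Start: C (index 2)
Day 80: (2 + 80 - 1) mod 4
= 81 mod 4
= 1
Index 1 → shift B

Shift B


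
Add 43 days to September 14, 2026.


Start: September 14, 2026
Add 43 days
September 14 → October 1: 30 - 14 + 1 = 17 days (43 - 17 = 26 left)
October 1 + 26 = October 27, 2026

October 27, 2026


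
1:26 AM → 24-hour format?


01:26

Input: 1:26 AM
AM hour stays: 1


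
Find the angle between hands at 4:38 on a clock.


Hour hand = 4×30 + 38×0.5 = 139.0°
Minute hand = 38×6 = 228°
Difference = |139.0 - 228| = 89.0°

89.0°


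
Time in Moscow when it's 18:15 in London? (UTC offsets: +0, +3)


21:15

Time difference = UTC+3 - UTC+0 = +3 hours
New hour = (18 + 3) mod 24
= 21 mod 24 = 21
Minutes unchanged → 21:15


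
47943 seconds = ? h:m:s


13h 19m 3s

Hours: 47943 ÷ 3600 = 13 remainder 1143
Minutes: 1143 ÷ 60 = 19 remainder 3
Seconds: 3


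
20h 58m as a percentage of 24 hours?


Total minutes: 20×60 + 58 = 1258
Day = 24×60 = 1440 minutes
Fraction = 1258/1440 ≈ 0.8736
As a percentage: 1258/1440 × 100 ≈ 87.36%

0.8736 (87.36%)


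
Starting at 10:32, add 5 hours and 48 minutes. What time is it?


Start: 632 minutes from midnight
Add: 348 minutes
Total: 980 minutes
Hours: 980 ÷ 60 = 16 remainder 20

16:20


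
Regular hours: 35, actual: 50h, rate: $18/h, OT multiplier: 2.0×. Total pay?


Regular: 35h × $18 = $630.00
Overtime: 50 - 35 = 15h
OT pay: 15h × $18 × 2.0 = $540.00
Total = $630.00 + $540.00 = $1170.00

$1170.00


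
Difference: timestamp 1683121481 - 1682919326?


Difference = 1683121481 - 1682919326 = 202155 seconds
In hours: 202155 / 3600 ≈ 56.2
In days: 202155 / 86400 ≈ 2.34

202155 seconds (56.2 hours / 2.34 days)


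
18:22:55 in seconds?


Hours: 18 × 3600 = 64800
Minutes: 22 × 60 = 1320
Seconds: 55
Total = 64800 + 1320 + 55 = 66175

66175 seconds


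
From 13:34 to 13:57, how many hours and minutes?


End time in minutes: 13×60 + 57 = 837
Start time in minutes: 13×60 + 34 = 814
Difference = 837 - 814 = 23 minutes
= 0 hours 23 minutes

0h 23m


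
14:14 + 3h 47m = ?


Start: 854 minutes from midnight
Add: 227 minutes
Total: 1081 minutes
Hours: 1081 ÷ 60 = 18 remainder 1

18:01


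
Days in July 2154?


Month: July (month 7)
July has 31 days

31 days


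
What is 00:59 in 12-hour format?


Hour: 0
0 → 12 AM (midnight)

12:59 AM


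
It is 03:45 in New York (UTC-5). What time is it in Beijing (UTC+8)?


16:45

Time difference = UTC+8 - UTC-5 = +13 hours
New hour = (3 + 13) mod 24
= 16 mod 24 = 16
Minutes unchanged → 16:45


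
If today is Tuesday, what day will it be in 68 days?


Start: Tuesday (index 1)
(1 + 68) mod 7
= 69 mod 7
= 6
Index 6 → Sunday

Sunday


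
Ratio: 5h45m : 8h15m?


23:33 (0.70)

Duration 1: 345 minutes
Duration 2: 495 minutes
Ratio = 345:495
GCD = 15
Simplified = 23:33
As a decimal: 23/33 ≈ 0.70


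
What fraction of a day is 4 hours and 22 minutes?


0.1819 (18.19%)

Total minutes: 4×60 + 22 = 262
Day = 24×60 = 1440 minutes
Fraction = 262/1440 ≈ 0.1819
As a percentage: 262/1440 × 100 ≈ 18.19%


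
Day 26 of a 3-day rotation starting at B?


Shift C

Shifts: A, B, C
Start: B (index 1)
Day 26: (1 + 26 - 1) mod 3
= 26 mod 3
= 2
Index 2 → shift C


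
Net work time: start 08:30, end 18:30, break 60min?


Total time = (18×60+30) - (8×60+30)
= 1110 - 510 = 600 min
Minus break: 600 - 60 = 540 min
= 9h 0m

9h 0m (540 minutes)


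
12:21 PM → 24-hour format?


12:21

Input: 12:21 PM
12 PM → 12 (noon)


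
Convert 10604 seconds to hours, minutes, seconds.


Hours: 10604 ÷ 3600 = 2 remainder 3404
Minutes: 3404 ÷ 60 = 56 remainder 44
Seconds: 44

2h 56m 44s


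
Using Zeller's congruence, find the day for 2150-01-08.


Zeller's congruence:
q=8, m=13, k=49, j=21
h = (8 + ⌊13×14/5⌋ + 49 + ⌊49/4⌋ + ⌊21/4⌋ - 2×21) mod 7
= (8 + 36 + 49 + 12 + 5 - 42) mod 7
= 68 mod 7 = 5
h=5 → Thursday

Thursday


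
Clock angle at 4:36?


78.0°

Hour hand = 4×30 + 36×0.5 = 138.0°
Minute hand = 36×6 = 216°
Difference = |138.0 - 216| = 78.0°


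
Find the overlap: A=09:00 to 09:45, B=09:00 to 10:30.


Meeting A: 540-585 (in minutes from midnight)
Meeting B: 540-630
Overlap start = max(540, 540) = 540
Overlap end = min(585, 630) = 585
Overlap = max(0, 585 - 540) = 45 min

45 minutes


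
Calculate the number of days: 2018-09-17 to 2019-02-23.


From September 17, 2018 to February 23, 2019
Rest of September 2018: 30 - 17 = 13
Full months: October 31, November 30, December 31, January 31
Days into February 2019: 23
Total = 13 + 31 + 30 + 31 + 31 + 23 = 159 days

159 days


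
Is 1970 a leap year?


No

Rules: divisible by 4 AND (not by 100 OR by 400)
1970 ÷ 4 = 492 remainder 2 → not divisible by 4
Not divisible by 4 → not a leap year


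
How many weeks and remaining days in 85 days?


12 weeks 1 days

Weeks: 85 ÷ 7 = 12 remainder 1


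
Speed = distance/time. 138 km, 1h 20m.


Distance: 138 km
Time: 1h 20m = 80 min = 80/60 = 4/3 hours
Speed = 138 ÷ (4/3) = 138 × 3 / 4 = 414/4 = 103.5 km/h

103.5 km/h


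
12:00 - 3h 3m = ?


Start: 720 minutes from midnight
Subtract: 183 minutes
Remaining: 720 - 183 = 537
Hours: 8, Minutes: 57

08:57


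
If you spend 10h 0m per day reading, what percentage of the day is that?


41.7%

Time: 600 minutes
Day: 1440 minutes
Percentage = (600/1440) × 100 ≈ 41.7%


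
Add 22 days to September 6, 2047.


Start: September 6, 2047
Add 22 days
September 6 + 22 = September 28, 2047

September 28, 2047


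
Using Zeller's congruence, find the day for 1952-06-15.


Sunday

Zeller's congruence:
q=15, m=6, k=52, j=19
h = (15 + ⌊13×7/5⌋ + 52 + ⌊52/4⌋ + ⌊19/4⌋ - 2×19) mod 7
= (15 + 18 + 52 + 13 + 4 - 38) mod 7
= 64 mod 7 = 1
h=1 → Sunday


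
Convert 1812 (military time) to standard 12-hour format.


Hour: 18
18 - 12 = 6 → PM

6:12 PM


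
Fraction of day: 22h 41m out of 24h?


Total minutes: 22×60 + 41 = 1361
Day = 24×60 = 1440 minutes
Fraction = 1361/1440 ≈ 0.9451
As a percentage: 1361/1440 × 100 ≈ 94.51%

0.9451 (94.51%)


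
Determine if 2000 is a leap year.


Yes

Rules: divisible by 4 AND (not by 100 OR by 400)
2000 ÷ 4 = 500 exactly → divisible by 4
2000 ÷ 100 = 20 exactly → divisible by 100
2000 ÷ 400 = 5 exactly → divisible by 400
Divisible by 400 → leap year


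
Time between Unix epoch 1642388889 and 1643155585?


Difference = 1643155585 - 1642388889 = 766696 seconds
In hours: 766696 / 3600 ≈ 213.0
In days: 766696 / 86400 ≈ 8.87

766696 seconds (213.0 hours / 8.87 days)


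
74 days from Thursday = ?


Start: Thursday (index 3)
(3 + 74) mod 7
= 77 mod 7
= 0
Index 0 → Monday

Monday


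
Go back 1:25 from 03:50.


02:25

Start: 230 minutes from midnight
Subtract: 85 minutes
Remaining: 230 - 85 = 145
Hours: 2, Minutes: 25


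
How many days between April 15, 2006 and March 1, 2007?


From April 15, 2006 to March 1, 2007
Rest of April 2006: 30 - 15 = 15
Full months: May 31, June 30, July 31, August 31, September 30, October 31, November 30, December 31, January 31, February 2007 28
Days into March 2007: 1
Total = 15 + 31 + 30 + 31 + 31 + 30 + 31 + 30 + 31 + 31 + 28 + 1 = 320 days

320 days


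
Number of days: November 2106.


30 days

Month: November (month 11)
November has 30 days


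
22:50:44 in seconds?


82244 seconds

Hours: 22 × 3600 = 79200
Minutes: 50 × 60 = 3000
Seconds: 44
Total = 79200 + 3000 + 44 = 82244


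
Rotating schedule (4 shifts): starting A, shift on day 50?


Shifts: A, B, C, D
Start: A (index 0)
Day 50: (0 + 50 - 1) mod 4
= 49 mod 4
= 1
Index 1 → shift B

Shift B


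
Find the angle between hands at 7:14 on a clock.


Hour hand = 7×30 + 14×0.5 = 217.0°
Minute hand = 14×6 = 84°
Difference = |217.0 - 84| = 133.0°

133.0°


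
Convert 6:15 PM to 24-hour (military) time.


18:15

Input: 6:15 PM
PM: 6 + 12 = 18


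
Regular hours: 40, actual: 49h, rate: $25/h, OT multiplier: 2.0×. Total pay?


Regular: 40h × $25 = $1000.00
Overtime: 49 - 40 = 9h
OT pay: 9h × $25 × 2.0 = $450.00
Total = $1000.00 + $450.00 = $1450.00

$1450.00


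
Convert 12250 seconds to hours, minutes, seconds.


3h 24m 10s

Hours: 12250 ÷ 3600 = 3 remainder 1450
Minutes: 1450 ÷ 60 = 24 remainder 10
Seconds: 10


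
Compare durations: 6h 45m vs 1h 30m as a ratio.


Duration 1: 405 minutes
Duration 2: 90 minutes
Ratio = 405:90
GCD = 45
Simplified = 9:2
As a decimal: 9/2 = 4.50

9:2 (4.50)


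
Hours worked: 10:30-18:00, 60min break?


Total time = (18×60+0) - (10×60+30)
= 1080 - 630 = 450 min
Minus break: 450 - 60 = 390 min
= 6h 30m

6h 30m (390 minutes)


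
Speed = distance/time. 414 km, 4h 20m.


95.5 km/h

Distance: 414 km
Time: 4h 20m = 260 min = 260/60 = 13/3 hours
Speed = 414 ÷ (13/3) = 414 × 3 / 13 = 1242/13 ≈ 95.5 km/h


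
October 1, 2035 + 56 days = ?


Start: October 1, 2035
Add 56 days
October 1 → November 1: 31 - 1 + 1 = 31 days (56 - 31 = 25 left)
November 1 + 25 = November 26, 2035

November 26, 2035


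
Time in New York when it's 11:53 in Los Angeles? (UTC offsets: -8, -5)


14:53

Time difference = UTC-5 - UTC-8 = +3 hours
New hour = (11 + 3) mod 24
= 14 mod 24 = 14
Minutes unchanged → 14:53


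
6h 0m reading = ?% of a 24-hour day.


Time: 360 minutes
Day: 1440 minutes
Percentage = (360/1440) × 100 = 25.0%

25.0%


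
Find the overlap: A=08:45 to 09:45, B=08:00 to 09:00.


15 minutes

Meeting A: 525-585 (in minutes from midnight)
Meeting B: 480-540
Overlap start = max(525, 480) = 525
Overlap end = min(585, 540) = 540
Overlap = max(0, 540 - 525) = 15 min


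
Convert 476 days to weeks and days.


68 weeks 0 days

Weeks: 476 ÷ 7 = 68 remainder 0


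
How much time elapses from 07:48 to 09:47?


End time in minutes: 9×60 + 47 = 587
Start time in minutes: 7×60 + 48 = 468
Difference = 587 - 468 = 119 minutes
= 1 hours 59 minutes

1h 59m


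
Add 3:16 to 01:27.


04:43

Start: 87 minutes from midnight
Add: 196 minutes
Total: 283 minutes
Hours: 283 ÷ 60 = 4 remainder 43


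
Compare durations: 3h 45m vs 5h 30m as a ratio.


Duration 1: 225 minutes
Duration 2: 330 minutes
Ratio = 225:330
GCD = 15
Simplified = 15:22
As a decimal: 15/22 ≈ 0.68

15:22 (0.68)


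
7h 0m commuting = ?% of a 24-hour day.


Time: 420 minutes
Day: 1440 minutes
Percentage = (420/1440) × 100 ≈ 29.2%

29.2%


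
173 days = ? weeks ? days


24 weeks 5 days

Weeks: 173 ÷ 7 = 24 remainder 5


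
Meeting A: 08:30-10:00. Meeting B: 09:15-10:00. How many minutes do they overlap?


45 minutes

Meeting A: 510-600 (in minutes from midnight)
Meeting B: 555-600
Overlap start = max(510, 555) = 555
Overlap end = min(600, 600) = 600
Overlap = max(0, 600 - 555) = 45 min


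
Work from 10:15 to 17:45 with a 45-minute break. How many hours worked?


Total time = (17×60+45) - (10×60+15)
= 1065 - 615 = 450 min
Minus break: 450 - 45 = 405 min
= 6h 45m

6h 45m (405 minutes)


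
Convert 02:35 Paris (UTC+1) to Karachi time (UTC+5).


06:35

Time difference = UTC+5 - UTC+1 = +4 hours
New hour = (2 + 4) mod 24
= 6 mod 24 = 6
Minutes unchanged → 06:35


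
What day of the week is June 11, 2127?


Wednesday

Zeller's congruence:
q=11, m=6, k=27, j=21
h = (11 + ⌊13×7/5⌋ + 27 + ⌊27/4⌋ + ⌊21/4⌋ - 2×21) mod 7
= (11 + 18 + 27 + 6 + 5 - 42) mod 7
= 25 mod 7 = 4
h=4 → Wednesday


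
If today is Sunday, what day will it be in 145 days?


Start: Sunday (index 6)
(6 + 145) mod 7
= 151 mod 7
= 4
Index 4 → Friday

Friday


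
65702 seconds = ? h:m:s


18h 15m 2s

Hours: 65702 ÷ 3600 = 18 remainder 902
Minutes: 902 ÷ 60 = 15 remainder 2
Seconds: 2


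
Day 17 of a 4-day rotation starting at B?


Shifts: A, B, C, D
Start: B (index 1)
Day 17: (1 + 17 - 1) mod 4
= 17 mod 4
= 1
Index 1 → shift B

Shift B


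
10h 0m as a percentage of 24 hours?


Total minutes: 10×60 + 0 = 600
Day = 24×60 = 1440 minutes
Fraction = 600/1440 ≈ 0.4167
As a percentage: 600/1440 × 100 ≈ 41.67%

0.4167 (41.67%)


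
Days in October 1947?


Month: October (month 10)
October has 31 days

31 days


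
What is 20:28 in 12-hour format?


Hour: 20
20 - 12 = 8 → PM

8:28 PM


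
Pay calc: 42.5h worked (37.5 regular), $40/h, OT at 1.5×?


Regular: 37.5h × $40 = $1500.00
Overtime: 42.5 - 37.5 = 5.0h
OT pay: 5.0h × $40 × 1.5 = $300.00
Total = $1500.00 + $300.00 = $1800.00

$1800.00


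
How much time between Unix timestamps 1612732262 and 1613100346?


368084 seconds (102.2 hours / 4.26 days)

Difference = 1613100346 - 1612732262 = 368084 seconds
In hours: 368084 / 3600 ≈ 102.2
In days: 368084 / 86400 ≈ 4.26


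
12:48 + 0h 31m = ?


13:19

Start: 768 minutes from midnight
Add: 31 minutes
Total: 799 minutes
Hours: 799 ÷ 60 = 13 remainder 19


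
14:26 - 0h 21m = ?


Start: 866 minutes from midnight
Subtract: 21 minutes
Remaining: 866 - 21 = 845
Hours: 14, Minutes: 5

14:05


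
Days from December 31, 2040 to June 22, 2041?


From December 31, 2040 to June 22, 2041
Rest of December 2040: 31 - 31 = 0
Full months: January 31, February 2041 28, March 31, April 30, May 31
Days into June 2041: 22
Total = 0 + 31 + 28 + 31 + 30 + 31 + 22 = 173 days

173 days
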